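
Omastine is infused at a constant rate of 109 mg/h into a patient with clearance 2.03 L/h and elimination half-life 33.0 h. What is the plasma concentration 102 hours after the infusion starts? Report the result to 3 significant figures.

47.4 µg/mL

Css = rate / CL = 109 / 2.03 = 53.69 µg/mL
k = ln 2 / 33.0 = 0.02100 h⁻¹
C(t) = Css (1 − e^(−kt)) = 53.69 × (1 − e^(−2.142)) = 53.69 × 0.8826 ≈ 47.4 µg/mL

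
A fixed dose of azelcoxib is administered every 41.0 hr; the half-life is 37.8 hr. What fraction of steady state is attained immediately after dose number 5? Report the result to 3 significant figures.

k = ln 2 / 37.8 = 0.01834 hr⁻¹
f_n = 1 − e^(−nkτ) = 1 − e^(−5 × 0.01834 × 41.0) = 1 − e^(−3.759) = 1 − 0.02330 ≈ 0.977

0.977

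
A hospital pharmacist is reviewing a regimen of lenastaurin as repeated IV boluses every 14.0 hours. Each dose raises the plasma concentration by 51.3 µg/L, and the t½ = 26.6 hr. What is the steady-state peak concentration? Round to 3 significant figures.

k = ln 2 / 26.6 = 0.02606 hr⁻¹
Fraction remaining after one interval: e^(−kτ) = e^(−0.02606 × 14.0) = 0.6943
R = 1 / (1 − 0.6943) = 3.271
Css,max = 51.3 × 3.271 ≈ 168 µg/L

168 µg/L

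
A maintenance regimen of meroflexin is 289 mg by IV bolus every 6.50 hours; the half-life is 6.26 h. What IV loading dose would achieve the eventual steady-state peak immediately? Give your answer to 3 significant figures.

k = ln 2 / 6.26 = 0.1107 h⁻¹
Accumulation ratio R = 1 / (1 − e^(−kτ)) = 1 / (1 − e^(−0.1107×6.50)) = 1 / (1 − 0.4869) = 1.949
Loading dose = maintenance dose × R = 289 × 1.949 ≈ 563 mg

563 mg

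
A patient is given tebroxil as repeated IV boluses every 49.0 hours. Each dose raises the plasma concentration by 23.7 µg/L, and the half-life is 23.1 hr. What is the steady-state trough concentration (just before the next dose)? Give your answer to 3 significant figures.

k = ln 2 / 23.1 = 0.03001 hr⁻¹
Fraction remaining after one interval: e^(−kτ) = e^(−0.03001 × 49.0) = 0.2299
R = 1 / (1 − 0.2299) = 1.298
Css,max = 23.7 × 1.298 = 30.77 µg/L
Css,min = Css,max × e^(−kτ) = 30.77 × 0.2299 ≈ 7.07 µg/L

7.07 µg/L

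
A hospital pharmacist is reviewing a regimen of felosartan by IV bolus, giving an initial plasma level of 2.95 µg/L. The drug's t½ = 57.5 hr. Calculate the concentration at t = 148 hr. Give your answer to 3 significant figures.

k = ln 2 / 57.5 = 0.01205 hr⁻¹
C(t) = C₀ e^(−kt) = 2.95 × e^(−0.01205 × 148) = 2.95 × e^(−1.784) = 2.95 × 0.1679 ≈ 0.495 µg/L

0.495 µg/L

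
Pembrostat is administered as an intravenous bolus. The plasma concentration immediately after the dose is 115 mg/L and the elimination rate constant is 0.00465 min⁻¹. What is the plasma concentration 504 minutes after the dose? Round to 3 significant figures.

C(t) = C₀ e^(−kt) = 115 × e^(−0.004650 × 504) = 115 × e^(−2.344) = 115 × 0.09598 ≈ 11.0 mg/L

11.0 mg/L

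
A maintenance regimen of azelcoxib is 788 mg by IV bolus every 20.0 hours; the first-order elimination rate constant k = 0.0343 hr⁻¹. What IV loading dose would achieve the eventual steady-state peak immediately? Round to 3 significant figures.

1590 mg

Accumulation ratio R = 1 / (1 − e^(−kτ)) = 1 / (1 − e^(−0.03430×20.0)) = 1 / (1 − 0.5036) = 2.014
Loading dose = maintenance dose × R = 788 × 2.014 ≈ 1590 mg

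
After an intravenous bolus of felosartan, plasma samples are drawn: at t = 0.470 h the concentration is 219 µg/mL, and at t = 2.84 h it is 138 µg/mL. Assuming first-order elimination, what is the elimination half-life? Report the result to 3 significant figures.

3.56 hours

k = ln(C₁/C₂) / (t₂ − t₁) = ln(219/138) / (2.84 − 0.470)
  = 0.4618 / 2.370 = 0.1949 h⁻¹
t½ = ln 2 / k = ln 2 / 0.1949 ≈ 3.56 hours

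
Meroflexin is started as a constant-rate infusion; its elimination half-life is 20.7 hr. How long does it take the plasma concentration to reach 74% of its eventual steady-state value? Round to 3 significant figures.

k = ln 2 / 20.7 = 0.03349 hr⁻¹
f = 1 − e^(−kt)  ⇒  t = −ln(1 − f) / k
t = −ln(1 − 0.74) / 0.03349 = 1.347 / 0.03349 ≈ 40.2 hours

40.2 hours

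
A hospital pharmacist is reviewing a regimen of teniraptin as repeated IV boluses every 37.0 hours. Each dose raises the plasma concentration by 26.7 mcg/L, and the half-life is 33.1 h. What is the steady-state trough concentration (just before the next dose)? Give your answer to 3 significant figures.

k = ln 2 / 33.1 = 0.02094 h⁻¹
Fraction remaining after one interval: e^(−kτ) = e^(−0.02094 × 37.0) = 0.4608
R = 1 / (1 − 0.4608) = 1.855
Css,max = 26.7 × 1.855 = 49.52 mcg/L
Css,min = Css,max × e^(−kτ) = 49.52 × 0.4608 ≈ 22.8 mcg/L

22.8 mcg/L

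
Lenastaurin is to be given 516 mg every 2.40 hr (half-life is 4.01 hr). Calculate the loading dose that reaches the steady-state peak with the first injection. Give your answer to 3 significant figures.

1520 mg

k = ln 2 / 4.01 = 0.1729 hr⁻¹
Accumulation ratio R = 1 / (1 − e^(−kτ)) = 1 / (1 − e^(−0.1729×2.40)) = 1 / (1 − 0.6604) = 2.945
Loading dose = maintenance dose × R = 516 × 2.945 ≈ 1520 mg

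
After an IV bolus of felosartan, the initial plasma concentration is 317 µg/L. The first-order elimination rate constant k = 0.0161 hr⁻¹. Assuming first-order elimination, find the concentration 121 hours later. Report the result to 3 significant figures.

45.2 µg/L

C(t) = C₀ e^(−kt) = 317 × e^(−0.01610 × 121) = 317 × e^(−1.948) = 317 × 0.1425 ≈ 45.2 µg/L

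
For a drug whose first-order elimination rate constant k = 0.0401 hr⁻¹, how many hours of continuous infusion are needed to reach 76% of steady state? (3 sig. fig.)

f = 1 − e^(−kt)  ⇒  t = −ln(1 − f) / k
t = −ln(1 − 0.76) / 0.04010 = 1.427 / 0.04010 ≈ 35.6 hours

35.6 hours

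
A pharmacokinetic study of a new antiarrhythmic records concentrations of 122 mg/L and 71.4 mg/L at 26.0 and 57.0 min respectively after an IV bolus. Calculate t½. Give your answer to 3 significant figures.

40.1 minutes

k = ln(C₁/C₂) / (t₂ − t₁) = ln(122/71.4) / (57.0 − 26.0)
  = 0.5357 / 31.00 = 0.01728 min⁻¹
t½ = ln 2 / k = ln 2 / 0.01728 ≈ 40.1 minutes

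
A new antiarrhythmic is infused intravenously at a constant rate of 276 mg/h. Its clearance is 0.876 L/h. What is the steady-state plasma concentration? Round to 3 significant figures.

315 µg/mL

Css = infusion rate / CL = 276 / 0.876 ≈ 315 µg/mL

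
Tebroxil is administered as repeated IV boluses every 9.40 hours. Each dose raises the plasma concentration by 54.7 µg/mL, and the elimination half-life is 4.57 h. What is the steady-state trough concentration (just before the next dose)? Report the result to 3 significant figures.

k = ln 2 / 4.57 = 0.1517 h⁻¹
Fraction remaining after one interval: e^(−kτ) = e^(−0.1517 × 9.40) = 0.2403
R = 1 / (1 − 0.2403) = 1.316
Css,max = 54.7 × 1.316 = 72.01 µg/mL
Css,min = Css,max × e^(−kτ) = 72.01 × 0.2403 ≈ 17.3 µg/mL

17.3 µg/mL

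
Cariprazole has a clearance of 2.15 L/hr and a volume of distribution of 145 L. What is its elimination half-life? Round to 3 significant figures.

46.7 hours

k = CL / V = 2.15 / 145 = 0.01483 hr⁻¹
t½ = ln 2 / k = ln 2 / 0.01483 ≈ 46.7 hours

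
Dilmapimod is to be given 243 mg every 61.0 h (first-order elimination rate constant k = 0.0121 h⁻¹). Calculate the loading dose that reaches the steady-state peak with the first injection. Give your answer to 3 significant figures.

466 mg

Accumulation ratio R = 1 / (1 − e^(−kτ)) = 1 / (1 − e^(−0.01210×61.0)) = 1 / (1 − 0.4780) = 1.916
Loading dose = maintenance dose × R = 243 × 1.916 ≈ 466 mg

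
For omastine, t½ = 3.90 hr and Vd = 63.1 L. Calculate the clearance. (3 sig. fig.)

k = ln 2 / t½ = ln 2 / 3.90 = 0.1777 hr⁻¹
CL = k · V = 0.1777 × 63.1 ≈ 11.2 L/hr

11.2 L/hr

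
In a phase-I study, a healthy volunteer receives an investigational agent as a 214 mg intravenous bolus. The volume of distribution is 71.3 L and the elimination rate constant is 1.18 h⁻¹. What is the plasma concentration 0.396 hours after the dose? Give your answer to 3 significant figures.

C₀ = dose / V = 214 / 71.3 = 3.001 µg/mL
C(t) = C₀ e^(−kt) = 3.001 × e^(−1.180 × 0.396) = 3.001 × e^(−0.4673) = 3.001 × 0.6267 ≈ 1.88 µg/mL

1.88 µg/mL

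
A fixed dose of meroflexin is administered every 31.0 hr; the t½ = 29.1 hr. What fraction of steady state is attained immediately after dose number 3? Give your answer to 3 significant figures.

0.891

k = ln 2 / 29.1 = 0.02382 hr⁻¹
f_n = 1 − e^(−nkτ) = 1 − e^(−3 × 0.02382 × 31.0) = 1 − e^(−2.215) = 1 − 0.1091 ≈ 0.891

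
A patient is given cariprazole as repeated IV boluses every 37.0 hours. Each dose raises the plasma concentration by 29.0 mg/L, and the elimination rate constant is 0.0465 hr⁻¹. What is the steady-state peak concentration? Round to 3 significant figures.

Fraction remaining after one interval: e^(−kτ) = e^(−0.04650 × 37.0) = 0.1790
R = 1 / (1 − 0.1790) = 1.218
Css,max = 29.0 × 1.218 ≈ 35.3 mg/L

35.3 mg/L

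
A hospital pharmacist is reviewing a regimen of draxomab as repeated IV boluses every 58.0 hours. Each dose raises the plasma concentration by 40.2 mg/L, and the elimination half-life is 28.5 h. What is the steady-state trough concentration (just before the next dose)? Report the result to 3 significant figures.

k = ln 2 / 28.5 = 0.02432 h⁻¹
Fraction remaining after one interval: e^(−kτ) = e^(−0.02432 × 58.0) = 0.2440
R = 1 / (1 − 0.2440) = 1.323
Css,max = 40.2 × 1.323 = 53.17 mg/L
Css,min = Css,max × e^(−kτ) = 53.17 × 0.2440 ≈ 13.0 mg/L

13.0 mg/L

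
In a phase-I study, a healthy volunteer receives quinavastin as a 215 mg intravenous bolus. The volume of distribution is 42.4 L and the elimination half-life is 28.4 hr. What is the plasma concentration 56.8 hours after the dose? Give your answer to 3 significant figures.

1.27 µg/mL

C₀ = dose / V = 215 / 42.4 = 5.071 µg/mL
k = ln 2 / 28.4 = 0.02441 hr⁻¹
C(t) = C₀ e^(−kt) = 5.071 × e^(−0.02441 × 56.8) = 5.071 × e^(−1.386) = 5.071 × 0.2500 ≈ 1.27 µg/mL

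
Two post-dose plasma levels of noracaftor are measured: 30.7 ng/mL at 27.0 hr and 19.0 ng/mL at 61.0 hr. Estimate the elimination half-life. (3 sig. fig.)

49.1 hours

k = ln(C₁/C₂) / (t₂ − t₁) = ln(30.7/19.0) / (61.0 − 27.0)
  = 0.4798 / 34.00 = 0.01411 hr⁻¹
t½ = ln 2 / k = ln 2 / 0.01411 ≈ 49.1 hours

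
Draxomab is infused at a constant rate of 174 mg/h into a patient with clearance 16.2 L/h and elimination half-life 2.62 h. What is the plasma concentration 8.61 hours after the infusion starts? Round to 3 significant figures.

9.64 µg/mL

Css = rate / CL = 174 / 16.2 = 10.74 µg/mL
k = ln 2 / 2.62 = 0.2646 h⁻¹
C(t) = Css (1 − e^(−kt)) = 10.74 × (1 − e^(−2.278)) = 10.74 × 0.8975 ≈ 9.64 µg/mL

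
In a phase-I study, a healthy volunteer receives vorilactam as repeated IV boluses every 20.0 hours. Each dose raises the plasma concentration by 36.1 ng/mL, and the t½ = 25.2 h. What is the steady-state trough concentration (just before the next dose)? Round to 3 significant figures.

k = ln 2 / 25.2 = 0.02751 h⁻¹
Fraction remaining after one interval: e^(−kτ) = e^(−0.02751 × 20.0) = 0.5769
R = 1 / (1 − 0.5769) = 2.363
Css,max = 36.1 × 2.363 = 85.32 ng/mL
Css,min = Css,max × e^(−kτ) = 85.32 × 0.5769 ≈ 49.2 ng/mL

49.2 ng/mL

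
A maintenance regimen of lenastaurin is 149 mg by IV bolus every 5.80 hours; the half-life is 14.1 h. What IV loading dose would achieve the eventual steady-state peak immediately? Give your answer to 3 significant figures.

k = ln 2 / 14.1 = 0.04916 h⁻¹
Accumulation ratio R = 1 / (1 − e^(−kτ)) = 1 / (1 − e^(−0.04916×5.80)) = 1 / (1 − 0.7519) = 4.031
Loading dose = maintenance dose × R = 149 × 4.031 ≈ 601 mg

601 mg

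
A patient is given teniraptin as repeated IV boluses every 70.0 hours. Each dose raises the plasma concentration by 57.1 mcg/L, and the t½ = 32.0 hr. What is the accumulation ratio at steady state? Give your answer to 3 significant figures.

k = ln 2 / 32.0 = 0.02166 hr⁻¹
Fraction remaining after one interval: e^(−kτ) = e^(−0.02166 × 70.0) = 0.2195
R = 1 / (1 − 0.2195) = 1 / 0.7805 ≈ 1.28

1.28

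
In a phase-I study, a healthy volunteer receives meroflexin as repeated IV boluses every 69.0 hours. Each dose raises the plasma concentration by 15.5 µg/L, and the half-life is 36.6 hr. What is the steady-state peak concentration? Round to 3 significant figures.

21.3 µg/L

k = ln 2 / 36.6 = 0.01894 hr⁻¹
Fraction remaining after one interval: e^(−kτ) = e^(−0.01894 × 69.0) = 0.2707
R = 1 / (1 − 0.2707) = 1.371
Css,max = 15.5 × 1.371 ≈ 21.3 µg/L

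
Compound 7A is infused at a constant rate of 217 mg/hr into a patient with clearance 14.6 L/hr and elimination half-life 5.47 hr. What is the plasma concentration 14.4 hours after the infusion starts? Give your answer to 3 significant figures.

12.5 mg/L

Css = rate / CL = 217 / 14.6 = 14.86 mg/L
k = ln 2 / 5.47 = 0.1267 hr⁻¹
C(t) = Css (1 − e^(−kt)) = 14.86 × (1 − e^(−1.825)) = 14.86 × 0.8387 ≈ 12.5 mg/L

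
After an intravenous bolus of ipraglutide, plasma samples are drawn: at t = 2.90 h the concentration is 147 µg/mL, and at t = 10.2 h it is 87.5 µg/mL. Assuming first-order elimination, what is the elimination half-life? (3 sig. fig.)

k = ln(C₁/C₂) / (t₂ − t₁) = ln(147/87.5) / (10.2 − 2.90)
  = 0.5188 / 7.300 = 0.07107 h⁻¹
t½ = ln 2 / k = ln 2 / 0.07107 ≈ 9.75 hours

9.75 hours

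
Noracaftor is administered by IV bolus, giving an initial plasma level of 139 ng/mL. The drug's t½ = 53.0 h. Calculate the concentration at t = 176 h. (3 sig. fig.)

k = ln 2 / 53.0 = 0.01308 h⁻¹
C(t) = C₀ e^(−kt) = 139 × e^(−0.01308 × 176) = 139 × e^(−2.302) = 139 × 0.1001 ≈ 13.9 ng/mL

13.9 ng/mL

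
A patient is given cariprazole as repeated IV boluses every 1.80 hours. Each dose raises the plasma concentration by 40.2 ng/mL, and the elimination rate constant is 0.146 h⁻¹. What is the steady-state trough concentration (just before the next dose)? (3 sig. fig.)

Fraction remaining after one interval: e^(−kτ) = e^(−0.1460 × 1.80) = 0.7689
R = 1 / (1 − 0.7689) = 4.327
Css,max = 40.2 × 4.327 = 173.9 ng/mL
Css,min = Css,max × e^(−kτ) = 173.9 × 0.7689 ≈ 134 ng/mL

134 ng/mL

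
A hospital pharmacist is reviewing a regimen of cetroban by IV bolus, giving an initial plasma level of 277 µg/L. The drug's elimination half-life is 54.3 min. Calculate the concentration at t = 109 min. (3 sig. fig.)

k = ln 2 / 54.3 = 0.01277 min⁻¹
C(t) = C₀ e^(−kt) = 277 × e^(−0.01277 × 109) = 277 × e^(−1.391) = 277 × 0.2487 ≈ 68.9 µg/L

68.9 µg/L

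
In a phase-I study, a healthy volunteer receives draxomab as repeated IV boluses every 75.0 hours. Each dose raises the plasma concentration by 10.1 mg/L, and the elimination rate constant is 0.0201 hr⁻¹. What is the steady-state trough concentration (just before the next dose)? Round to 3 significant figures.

Fraction remaining after one interval: e^(−kτ) = e^(−0.02010 × 75.0) = 0.2215
R = 1 / (1 − 0.2215) = 1.284
Css,max = 10.1 × 1.284 = 12.97 mg/L
Css,min = Css,max × e^(−kτ) = 12.97 × 0.2215 ≈ 2.87 mg/L

2.87 mg/L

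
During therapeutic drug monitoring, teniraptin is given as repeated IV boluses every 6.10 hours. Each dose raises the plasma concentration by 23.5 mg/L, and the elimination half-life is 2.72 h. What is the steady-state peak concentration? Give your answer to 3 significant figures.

k = ln 2 / 2.72 = 0.2548 h⁻¹
Fraction remaining after one interval: e^(−kτ) = e^(−0.2548 × 6.10) = 0.2113
R = 1 / (1 − 0.2113) = 1.268
Css,max = 23.5 × 1.268 ≈ 29.8 mg/L

29.8 mg/L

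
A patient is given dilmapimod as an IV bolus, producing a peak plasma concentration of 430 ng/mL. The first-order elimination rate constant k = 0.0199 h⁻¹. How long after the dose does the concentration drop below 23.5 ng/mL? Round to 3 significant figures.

C(t) = C₀ e^(−kt)  ⇒  t = ln(C₀/C) / k
t = ln(430/23.5) / 0.01990 = 2.907 / 0.01990 ≈ 146 hours

146 hours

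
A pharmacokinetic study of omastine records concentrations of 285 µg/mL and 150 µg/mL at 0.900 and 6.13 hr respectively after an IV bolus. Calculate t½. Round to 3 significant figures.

k = ln(C₁/C₂) / (t₂ − t₁) = ln(285/150) / (6.13 − 0.900)
  = 0.6419 / 5.230 = 0.1227 hr⁻¹
t½ = ln 2 / k = ln 2 / 0.1227 ≈ 5.65 hours

5.65 hours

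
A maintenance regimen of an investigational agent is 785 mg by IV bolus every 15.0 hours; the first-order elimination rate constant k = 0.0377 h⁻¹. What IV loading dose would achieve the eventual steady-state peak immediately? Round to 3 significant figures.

Accumulation ratio R = 1 / (1 − e^(−kτ)) = 1 / (1 − e^(−0.03770×15.0)) = 1 / (1 − 0.5681) = 2.315
Loading dose = maintenance dose × R = 785 × 2.315 ≈ 1820 mg

1820 mg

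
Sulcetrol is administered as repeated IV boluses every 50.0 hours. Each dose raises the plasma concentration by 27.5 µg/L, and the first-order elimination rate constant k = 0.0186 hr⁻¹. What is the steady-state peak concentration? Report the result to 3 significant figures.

Fraction remaining after one interval: e^(−kτ) = e^(−0.01860 × 50.0) = 0.3946
R = 1 / (1 − 0.3946) = 1.652
Css,max = 27.5 × 1.652 ≈ 45.4 µg/L

45.4 µg/L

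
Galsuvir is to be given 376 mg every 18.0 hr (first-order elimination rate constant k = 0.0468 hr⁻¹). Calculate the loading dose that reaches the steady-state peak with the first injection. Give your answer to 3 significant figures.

Accumulation ratio R = 1 / (1 − e^(−kτ)) = 1 / (1 − e^(−0.04680×18.0)) = 1 / (1 − 0.4307) = 1.756
Loading dose = maintenance dose × R = 376 × 1.756 ≈ 660 mg

660 mg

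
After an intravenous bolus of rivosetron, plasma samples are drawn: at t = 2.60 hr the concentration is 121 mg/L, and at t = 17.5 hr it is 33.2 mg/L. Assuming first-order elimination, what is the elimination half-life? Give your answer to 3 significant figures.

7.99 hours

k = ln(C₁/C₂) / (t₂ − t₁) = ln(121/33.2) / (17.5 − 2.60)
  = 1.293 / 14.90 = 0.08679 hr⁻¹
t½ = ln 2 / k = ln 2 / 0.08679 ≈ 7.99 hours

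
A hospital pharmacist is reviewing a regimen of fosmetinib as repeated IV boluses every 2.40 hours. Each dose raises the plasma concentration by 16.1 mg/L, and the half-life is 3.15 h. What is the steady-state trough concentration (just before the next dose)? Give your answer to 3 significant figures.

k = ln 2 / 3.15 = 0.2200 h⁻¹
Fraction remaining after one interval: e^(−kτ) = e^(−0.2200 × 2.40) = 0.5897
R = 1 / (1 − 0.5897) = 2.437
Css,max = 16.1 × 2.437 = 39.24 mg/L
Css,min = Css,max × e^(−kτ) = 39.24 × 0.5897 ≈ 23.1 mg/L

23.1 mg/L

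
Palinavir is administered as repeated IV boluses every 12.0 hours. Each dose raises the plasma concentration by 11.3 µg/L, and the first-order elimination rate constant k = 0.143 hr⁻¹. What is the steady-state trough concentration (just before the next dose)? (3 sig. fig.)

Fraction remaining after one interval: e^(−kτ) = e^(−0.1430 × 12.0) = 0.1798
R = 1 / (1 − 0.1798) = 1.219
Css,max = 11.3 × 1.219 = 13.78 µg/L
Css,min = Css,max × e^(−kτ) = 13.78 × 0.1798 ≈ 2.48 µg/L

2.48 µg/L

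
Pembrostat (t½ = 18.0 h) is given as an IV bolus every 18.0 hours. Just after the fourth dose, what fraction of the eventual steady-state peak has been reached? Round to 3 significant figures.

0.938

k = ln 2 / 18.0 = 0.03851 h⁻¹
f_n = 1 − e^(−nkτ) = 1 − e^(−4 × 0.03851 × 18.0) = 1 − e^(−2.773) = 1 − 0.06250 ≈ 0.938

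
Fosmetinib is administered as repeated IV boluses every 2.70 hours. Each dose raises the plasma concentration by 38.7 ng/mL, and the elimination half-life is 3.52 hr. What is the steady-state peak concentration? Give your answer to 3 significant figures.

93.8 ng/mL

k = ln 2 / 3.52 = 0.1969 hr⁻¹
Fraction remaining after one interval: e^(−kτ) = e^(−0.1969 × 2.70) = 0.5876
R = 1 / (1 − 0.5876) = 2.425
Css,max = 38.7 × 2.425 ≈ 93.8 ng/mL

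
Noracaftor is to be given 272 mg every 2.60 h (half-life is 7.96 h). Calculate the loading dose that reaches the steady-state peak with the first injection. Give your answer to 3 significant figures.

k = ln 2 / 7.96 = 0.08708 h⁻¹
Accumulation ratio R = 1 / (1 − e^(−kτ)) = 1 / (1 − e^(−0.08708×2.60)) = 1 / (1 − 0.7974) = 4.936
Loading dose = maintenance dose × R = 272 × 4.936 ≈ 1340 mg

1340 mg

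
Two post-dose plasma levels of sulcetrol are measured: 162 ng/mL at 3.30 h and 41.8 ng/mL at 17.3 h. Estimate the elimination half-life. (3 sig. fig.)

7.16 hours

k = ln(C₁/C₂) / (t₂ − t₁) = ln(162/41.8) / (17.3 − 3.30)
  = 1.355 / 14.00 = 0.09676 h⁻¹
t½ = ln 2 / k = ln 2 / 0.09676 ≈ 7.16 hours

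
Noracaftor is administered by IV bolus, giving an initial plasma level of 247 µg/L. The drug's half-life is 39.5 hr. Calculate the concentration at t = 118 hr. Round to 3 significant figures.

31.1 µg/L

k = ln 2 / 39.5 = 0.01755 hr⁻¹
C(t) = C₀ e^(−kt) = 247 × e^(−0.01755 × 118) = 247 × e^(−2.071) = 247 × 0.1261 ≈ 31.1 µg/L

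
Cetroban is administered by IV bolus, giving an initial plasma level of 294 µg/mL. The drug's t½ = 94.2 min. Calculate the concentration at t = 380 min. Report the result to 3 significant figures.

17.9 µg/mL

k = ln 2 / 94.2 = 0.007358 min⁻¹
380 min is 4.034 half-lives, so C = 294 × (1/2)^4.034 = 294 × 0.06105 ≈ 17.9 µg/mL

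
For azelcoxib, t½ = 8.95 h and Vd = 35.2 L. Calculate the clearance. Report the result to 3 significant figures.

2.73 L/h

k = ln 2 / t½ = ln 2 / 8.95 = 0.07745 h⁻¹
CL = k · V = 0.07745 × 35.2 ≈ 2.73 L/h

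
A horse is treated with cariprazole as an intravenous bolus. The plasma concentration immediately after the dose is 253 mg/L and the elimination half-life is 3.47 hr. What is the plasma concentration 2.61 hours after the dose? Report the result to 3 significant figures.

k = ln 2 / 3.47 = 0.1998 hr⁻¹
C(t) = C₀ e^(−kt) = 253 × e^(−0.1998 × 2.61) = 253 × e^(−0.5214) = 253 × 0.5937 ≈ 150 mg/L

150 mg/L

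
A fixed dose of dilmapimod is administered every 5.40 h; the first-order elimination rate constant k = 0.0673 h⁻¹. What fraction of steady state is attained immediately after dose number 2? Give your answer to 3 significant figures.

f_n = 1 − e^(−nkτ) = 1 − e^(−2 × 0.06730 × 5.40) = 1 − e^(−0.7268) = 1 − 0.4834 ≈ 0.517

0.517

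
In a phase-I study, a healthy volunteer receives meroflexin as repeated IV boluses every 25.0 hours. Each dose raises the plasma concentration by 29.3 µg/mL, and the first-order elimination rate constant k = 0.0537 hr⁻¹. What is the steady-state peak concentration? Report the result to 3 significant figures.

Fraction remaining after one interval: e^(−kτ) = e^(−0.05370 × 25.0) = 0.2612
R = 1 / (1 − 0.2612) = 1.354
Css,max = 29.3 × 1.354 ≈ 39.7 µg/mL

39.7 µg/mL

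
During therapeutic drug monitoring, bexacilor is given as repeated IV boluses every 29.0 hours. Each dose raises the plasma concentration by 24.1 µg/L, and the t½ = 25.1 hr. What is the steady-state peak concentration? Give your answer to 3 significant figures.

43.7 µg/L

k = ln 2 / 25.1 = 0.02762 hr⁻¹
Fraction remaining after one interval: e^(−kτ) = e^(−0.02762 × 29.0) = 0.4489
R = 1 / (1 − 0.4489) = 1.815
Css,max = 24.1 × 1.815 ≈ 43.7 µg/L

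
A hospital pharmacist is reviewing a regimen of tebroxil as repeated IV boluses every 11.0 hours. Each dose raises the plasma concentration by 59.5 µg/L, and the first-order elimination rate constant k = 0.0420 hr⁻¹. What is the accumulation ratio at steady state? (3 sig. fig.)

Fraction remaining after one interval: e^(−kτ) = e^(−0.04200 × 11.0) = 0.6300
R = 1 / (1 − 0.6300) = 1 / 0.3700 ≈ 2.70

2.70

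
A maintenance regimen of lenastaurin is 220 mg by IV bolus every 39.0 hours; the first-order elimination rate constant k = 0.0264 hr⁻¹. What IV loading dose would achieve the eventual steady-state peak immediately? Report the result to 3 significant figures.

Accumulation ratio R = 1 / (1 − e^(−kτ)) = 1 / (1 − e^(−0.02640×39.0)) = 1 / (1 − 0.3571) = 1.556
Loading dose = maintenance dose × R = 220 × 1.556 ≈ 342 mg

342 mg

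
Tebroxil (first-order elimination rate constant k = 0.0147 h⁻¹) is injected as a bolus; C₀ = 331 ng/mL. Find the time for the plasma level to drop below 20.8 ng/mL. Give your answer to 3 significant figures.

188 hours

C(t) = C₀ e^(−kt)  ⇒  t = ln(C₀/C) / k
t = ln(331/20.8) / 0.01470 = 2.767 / 0.01470 ≈ 188 hours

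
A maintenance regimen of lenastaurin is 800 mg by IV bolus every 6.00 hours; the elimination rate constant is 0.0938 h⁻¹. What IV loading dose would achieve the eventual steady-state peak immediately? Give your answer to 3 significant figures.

Accumulation ratio R = 1 / (1 − e^(−kτ)) = 1 / (1 − e^(−0.09380×6.00)) = 1 / (1 − 0.5696) = 2.323
Loading dose = maintenance dose × R = 800 × 2.323 ≈ 1860 mg

1860 mg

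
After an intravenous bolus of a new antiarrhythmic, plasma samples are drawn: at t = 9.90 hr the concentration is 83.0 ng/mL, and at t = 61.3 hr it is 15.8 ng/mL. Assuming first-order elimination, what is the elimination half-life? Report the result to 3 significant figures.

k = ln(C₁/C₂) / (t₂ − t₁) = ln(83.0/15.8) / (61.3 − 9.90)
  = 1.659 / 51.40 = 0.03227 hr⁻¹
t½ = ln 2 / k = ln 2 / 0.03227 ≈ 21.5 hours

21.5 hours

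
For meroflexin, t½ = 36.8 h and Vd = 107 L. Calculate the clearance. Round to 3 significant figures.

2.02 L/h

k = ln 2 / t½ = ln 2 / 36.8 = 0.01884 h⁻¹
CL = k · V = 0.01884 × 107 ≈ 2.02 L/h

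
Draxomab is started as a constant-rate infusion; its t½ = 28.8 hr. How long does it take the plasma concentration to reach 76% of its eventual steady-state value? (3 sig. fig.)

59.3 hours

k = ln 2 / 28.8 = 0.02407 hr⁻¹
f = 1 − e^(−kt)  ⇒  t = −ln(1 − f) / k
t = −ln(1 − 0.76) / 0.02407 = 1.427 / 0.02407 ≈ 59.3 hours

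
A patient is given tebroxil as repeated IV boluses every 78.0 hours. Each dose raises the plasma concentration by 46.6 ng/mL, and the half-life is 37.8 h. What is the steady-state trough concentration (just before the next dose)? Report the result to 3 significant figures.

k = ln 2 / 37.8 = 0.01834 h⁻¹
Fraction remaining after one interval: e^(−kτ) = e^(−0.01834 × 78.0) = 0.2392
R = 1 / (1 − 0.2392) = 1.314
Css,max = 46.6 × 1.314 = 61.25 ng/mL
Css,min = Css,max × e^(−kτ) = 61.25 × 0.2392 ≈ 14.7 ng/mL

14.7 ng/mL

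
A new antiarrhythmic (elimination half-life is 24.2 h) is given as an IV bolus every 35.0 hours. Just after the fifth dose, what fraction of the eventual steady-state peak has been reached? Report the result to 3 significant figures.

0.993

k = ln 2 / 24.2 = 0.02864 h⁻¹
f_n = 1 − e^(−nkτ) = 1 − e^(−5 × 0.02864 × 35.0) = 1 − e^(−5.012) = 1 − 0.006655 ≈ 0.993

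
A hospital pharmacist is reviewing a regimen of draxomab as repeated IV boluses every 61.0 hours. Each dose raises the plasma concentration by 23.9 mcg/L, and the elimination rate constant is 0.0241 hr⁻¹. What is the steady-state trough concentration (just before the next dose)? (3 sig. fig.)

7.14 mcg/L

Fraction remaining after one interval: e^(−kτ) = e^(−0.02410 × 61.0) = 0.2299
R = 1 / (1 − 0.2299) = 1.299
Css,max = 23.9 × 1.299 = 31.04 mcg/L
Css,min = Css,max × e^(−kτ) = 31.04 × 0.2299 ≈ 7.14 mcg/L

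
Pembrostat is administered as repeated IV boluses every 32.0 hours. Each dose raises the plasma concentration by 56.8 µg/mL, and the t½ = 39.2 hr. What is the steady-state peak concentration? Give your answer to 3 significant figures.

131 µg/mL

k = ln 2 / 39.2 = 0.01768 hr⁻¹
Fraction remaining after one interval: e^(−kτ) = e^(−0.01768 × 32.0) = 0.5679
R = 1 / (1 − 0.5679) = 2.314
Css,max = 56.8 × 2.314 ≈ 131 µg/mL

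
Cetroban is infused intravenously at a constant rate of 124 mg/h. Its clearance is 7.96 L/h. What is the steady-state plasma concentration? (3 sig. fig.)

Css = infusion rate / CL = 124 / 7.96 ≈ 15.6 mg/L

15.6 mg/L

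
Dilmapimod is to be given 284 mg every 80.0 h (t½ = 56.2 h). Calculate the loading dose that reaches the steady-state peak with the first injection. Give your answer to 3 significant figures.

k = ln 2 / 56.2 = 0.01233 h⁻¹
Accumulation ratio R = 1 / (1 − e^(−kτ)) = 1 / (1 − e^(−0.01233×80.0)) = 1 / (1 − 0.3728) = 1.594
Loading dose = maintenance dose × R = 284 × 1.594 ≈ 453 mg

453 mg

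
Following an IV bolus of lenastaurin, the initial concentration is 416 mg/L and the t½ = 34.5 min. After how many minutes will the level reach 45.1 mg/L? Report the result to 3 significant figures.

k = ln 2 / 34.5 = 0.02009 min⁻¹
C(t) = C₀ e^(−kt)  ⇒  t = ln(C₀/C) / k
t = ln(416/45.1) / 0.02009 = 2.222 / 0.02009 ≈ 111 minutes

111 minutes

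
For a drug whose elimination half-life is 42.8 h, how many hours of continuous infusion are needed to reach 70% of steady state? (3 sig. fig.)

74.3 hours

k = ln 2 / 42.8 = 0.01620 h⁻¹
f = 1 − e^(−kt)  ⇒  t = −ln(1 − f) / k
t = −ln(1 − 0.7) / 0.01620 = 1.204 / 0.01620 ≈ 74.3 hours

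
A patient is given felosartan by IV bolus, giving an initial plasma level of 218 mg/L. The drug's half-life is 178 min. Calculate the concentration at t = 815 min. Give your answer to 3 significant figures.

k = ln 2 / 178 = 0.003894 min⁻¹
C(t) = C₀ e^(−kt) = 218 × e^(−0.003894 × 815) = 218 × e^(−3.174) = 218 × 0.04185 ≈ 9.12 mg/L

9.12 mg/L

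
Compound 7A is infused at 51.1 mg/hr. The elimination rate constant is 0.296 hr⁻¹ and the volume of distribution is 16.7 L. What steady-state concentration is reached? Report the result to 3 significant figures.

CL = k · V = 0.296 × 16.7 = 4.943 L/hr
Css = rate / CL = 51.1 / 4.943 ≈ 10.3 mg/L

10.3 mg/L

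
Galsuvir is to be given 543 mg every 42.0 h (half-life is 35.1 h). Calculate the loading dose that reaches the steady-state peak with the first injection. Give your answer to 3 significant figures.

963 mg

k = ln 2 / 35.1 = 0.01975 h⁻¹
Accumulation ratio R = 1 / (1 − e^(−kτ)) = 1 / (1 − e^(−0.01975×42.0)) = 1 / (1 − 0.4363) = 1.774
Loading dose = maintenance dose × R = 543 × 1.774 ≈ 963 mg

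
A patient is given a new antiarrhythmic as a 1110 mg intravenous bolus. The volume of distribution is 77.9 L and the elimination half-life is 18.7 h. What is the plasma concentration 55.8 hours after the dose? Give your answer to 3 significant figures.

1.80 µg/mL

C₀ = dose / V = 1110 / 77.9 = 14.25 µg/mL
k = ln 2 / 18.7 = 0.03707 h⁻¹
C(t) = C₀ e^(−kt) = 14.25 × e^(−0.03707 × 55.8) = 14.25 × e^(−2.068) = 14.25 × 0.1264 ≈ 1.80 µg/mL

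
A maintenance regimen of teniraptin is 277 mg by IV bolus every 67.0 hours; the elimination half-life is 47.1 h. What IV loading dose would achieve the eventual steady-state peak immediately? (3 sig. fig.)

442 mg

k = ln 2 / 47.1 = 0.01472 h⁻¹
Accumulation ratio R = 1 / (1 − e^(−kτ)) = 1 / (1 − e^(−0.01472×67.0)) = 1 / (1 − 0.3731) = 1.595
Loading dose = maintenance dose × R = 277 × 1.595 ≈ 442 mg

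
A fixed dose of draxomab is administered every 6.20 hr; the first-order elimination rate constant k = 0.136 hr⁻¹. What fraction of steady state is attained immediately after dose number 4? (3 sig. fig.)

f_n = 1 − e^(−nkτ) = 1 − e^(−4 × 0.1360 × 6.20) = 1 − e^(−3.373) = 1 − 0.03429 ≈ 0.966

0.966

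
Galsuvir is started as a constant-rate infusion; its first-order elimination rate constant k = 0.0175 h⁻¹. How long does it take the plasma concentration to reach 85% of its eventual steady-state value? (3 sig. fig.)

108 hours

f = 1 − e^(−kt)  ⇒  t = −ln(1 − f) / k
t = −ln(1 − 0.85) / 0.01750 = 1.897 / 0.01750 ≈ 108 hours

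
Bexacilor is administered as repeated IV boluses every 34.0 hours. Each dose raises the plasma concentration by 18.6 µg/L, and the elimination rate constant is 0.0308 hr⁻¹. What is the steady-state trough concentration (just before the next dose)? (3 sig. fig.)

10.1 µg/L

Fraction remaining after one interval: e^(−kτ) = e^(−0.03080 × 34.0) = 0.3509
R = 1 / (1 − 0.3509) = 1.541
Css,max = 18.6 × 1.541 = 28.66 µg/L
Css,min = Css,max × e^(−kτ) = 28.66 × 0.3509 ≈ 10.1 µg/L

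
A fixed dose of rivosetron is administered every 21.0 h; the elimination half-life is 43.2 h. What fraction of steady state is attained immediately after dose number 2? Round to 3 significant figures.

0.490

k = ln 2 / 43.2 = 0.01605 h⁻¹
f_n = 1 − e^(−nkτ) = 1 − e^(−2 × 0.01605 × 21.0) = 1 − e^(−0.6739) = 1 − 0.5097 ≈ 0.490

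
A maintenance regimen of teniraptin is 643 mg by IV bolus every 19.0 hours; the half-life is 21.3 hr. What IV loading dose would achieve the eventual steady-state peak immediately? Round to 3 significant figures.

k = ln 2 / 21.3 = 0.03254 hr⁻¹
Accumulation ratio R = 1 / (1 − e^(−kτ)) = 1 / (1 − e^(−0.03254×19.0)) = 1 / (1 − 0.5389) = 2.169
Loading dose = maintenance dose × R = 643 × 2.169 ≈ 1390 mg

1390 mg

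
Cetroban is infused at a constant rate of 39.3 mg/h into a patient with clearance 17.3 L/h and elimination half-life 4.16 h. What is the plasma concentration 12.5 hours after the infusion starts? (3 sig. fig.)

Css = rate / CL = 39.3 / 17.3 = 2.272 µg/mL
k = ln 2 / 4.16 = 0.1666 h⁻¹
C(t) = Css (1 − e^(−kt)) = 2.272 × (1 − e^(−2.083)) = 2.272 × 0.8754 ≈ 1.99 µg/mL

1.99 µg/mL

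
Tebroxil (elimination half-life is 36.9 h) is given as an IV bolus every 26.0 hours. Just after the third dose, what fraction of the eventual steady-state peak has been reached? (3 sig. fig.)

0.769

k = ln 2 / 36.9 = 0.01878 h⁻¹
f_n = 1 − e^(−nkτ) = 1 − e^(−3 × 0.01878 × 26.0) = 1 − e^(−1.465) = 1 − 0.2310 ≈ 0.769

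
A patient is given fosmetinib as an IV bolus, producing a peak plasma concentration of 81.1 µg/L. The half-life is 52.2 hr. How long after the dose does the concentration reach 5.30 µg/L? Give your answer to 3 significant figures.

k = ln 2 / 52.2 = 0.01328 hr⁻¹
C(t) = C₀ e^(−kt)  ⇒  t = ln(C₀/C) / k
t = ln(81.1/5.30) / 0.01328 = 2.728 / 0.01328 ≈ 205 hours

205 hours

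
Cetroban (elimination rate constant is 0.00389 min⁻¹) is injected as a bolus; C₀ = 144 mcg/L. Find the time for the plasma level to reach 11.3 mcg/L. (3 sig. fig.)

C(t) = C₀ e^(−kt)  ⇒  t = ln(C₀/C) / k
t = ln(144/11.3) / 0.003890 = 2.545 / 0.003890 ≈ 654 minutes

654 minutes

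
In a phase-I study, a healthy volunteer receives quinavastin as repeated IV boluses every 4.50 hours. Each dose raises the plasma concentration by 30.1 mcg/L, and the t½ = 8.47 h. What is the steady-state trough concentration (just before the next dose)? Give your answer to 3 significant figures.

k = ln 2 / 8.47 = 0.08184 h⁻¹
Fraction remaining after one interval: e^(−kτ) = e^(−0.08184 × 4.50) = 0.6919
R = 1 / (1 − 0.6919) = 3.246
Css,max = 30.1 × 3.246 = 97.71 mcg/L
Css,min = Css,max × e^(−kτ) = 97.71 × 0.6919 ≈ 67.6 mcg/L

67.6 mcg/L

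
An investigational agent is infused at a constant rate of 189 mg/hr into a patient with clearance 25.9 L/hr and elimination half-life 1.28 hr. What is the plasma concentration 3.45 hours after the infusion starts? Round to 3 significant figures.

6.17 mg/L

Css = rate / CL = 189 / 25.9 = 7.297 mg/L
k = ln 2 / 1.28 = 0.5415 hr⁻¹
C(t) = Css (1 − e^(−kt)) = 7.297 × (1 − e^(−1.868)) = 7.297 × 0.8456 ≈ 6.17 mg/L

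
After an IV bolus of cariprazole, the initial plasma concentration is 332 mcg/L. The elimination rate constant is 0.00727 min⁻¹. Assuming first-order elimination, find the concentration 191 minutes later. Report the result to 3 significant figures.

82.8 mcg/L

C(t) = C₀ e^(−kt) = 332 × e^(−0.007270 × 191) = 332 × e^(−1.389) = 332 × 0.2494 ≈ 82.8 mcg/L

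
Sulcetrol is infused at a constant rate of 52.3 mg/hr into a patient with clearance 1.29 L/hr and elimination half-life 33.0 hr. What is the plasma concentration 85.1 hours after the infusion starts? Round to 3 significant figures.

33.8 µg/mL

Css = rate / CL = 52.3 / 1.29 = 40.54 µg/mL
k = ln 2 / 33.0 = 0.02100 hr⁻¹
C(t) = Css (1 − e^(−kt)) = 40.54 × (1 − e^(−1.787)) = 40.54 × 0.8326 ≈ 33.8 µg/mL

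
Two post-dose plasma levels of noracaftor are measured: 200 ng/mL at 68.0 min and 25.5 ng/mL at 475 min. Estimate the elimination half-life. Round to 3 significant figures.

137 minutes

k = ln(C₁/C₂) / (t₂ − t₁) = ln(200/25.5) / (475 − 68.0)
  = 2.060 / 407.0 = 0.005061 min⁻¹
t½ = ln 2 / k = ln 2 / 0.005061 ≈ 137 minutes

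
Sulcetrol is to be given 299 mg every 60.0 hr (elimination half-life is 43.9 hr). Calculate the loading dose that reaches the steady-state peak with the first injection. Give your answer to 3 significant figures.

k = ln 2 / 43.9 = 0.01579 hr⁻¹
Accumulation ratio R = 1 / (1 − e^(−kτ)) = 1 / (1 − e^(−0.01579×60.0)) = 1 / (1 − 0.3878) = 1.633
Loading dose = maintenance dose × R = 299 × 1.633 ≈ 488 mg

488 mg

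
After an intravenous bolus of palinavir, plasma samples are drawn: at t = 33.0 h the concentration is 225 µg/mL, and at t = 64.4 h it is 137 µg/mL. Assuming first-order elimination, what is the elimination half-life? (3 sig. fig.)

k = ln(C₁/C₂) / (t₂ − t₁) = ln(225/137) / (64.4 − 33.0)
  = 0.4961 / 31.40 = 0.01580 h⁻¹
t½ = ln 2 / k = ln 2 / 0.01580 ≈ 43.9 hours

43.9 hours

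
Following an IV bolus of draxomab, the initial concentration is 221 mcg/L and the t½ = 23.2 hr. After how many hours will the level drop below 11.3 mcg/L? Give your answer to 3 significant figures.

99.5 hours

k = ln 2 / 23.2 = 0.02988 hr⁻¹
C(t) = C₀ e^(−kt)  ⇒  t = ln(C₀/C) / k
t = ln(221/11.3) / 0.02988 = 2.973 / 0.02988 ≈ 99.5 hours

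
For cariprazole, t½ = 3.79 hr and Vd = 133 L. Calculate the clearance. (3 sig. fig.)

24.3 L/hr

k = ln 2 / t½ = ln 2 / 3.79 = 0.1829 hr⁻¹
CL = k · V = 0.1829 × 133 ≈ 24.3 L/hr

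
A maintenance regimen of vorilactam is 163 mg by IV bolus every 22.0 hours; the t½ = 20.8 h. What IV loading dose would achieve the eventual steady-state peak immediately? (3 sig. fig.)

314 mg

k = ln 2 / 20.8 = 0.03332 h⁻¹
Accumulation ratio R = 1 / (1 − e^(−kτ)) = 1 / (1 − e^(−0.03332×22.0)) = 1 / (1 − 0.4804) = 1.925
Loading dose = maintenance dose × R = 163 × 1.925 ≈ 314 mg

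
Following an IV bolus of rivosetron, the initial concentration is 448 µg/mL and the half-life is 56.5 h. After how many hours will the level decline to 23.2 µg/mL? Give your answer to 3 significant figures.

241 hours

k = ln 2 / 56.5 = 0.01227 h⁻¹
C(t) = C₀ e^(−kt)  ⇒  t = ln(C₀/C) / k
t = ln(448/23.2) / 0.01227 = 2.961 / 0.01227 ≈ 241 hours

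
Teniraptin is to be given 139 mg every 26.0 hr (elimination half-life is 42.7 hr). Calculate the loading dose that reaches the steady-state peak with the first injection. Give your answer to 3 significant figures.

404 mg

k = ln 2 / 42.7 = 0.01623 hr⁻¹
Accumulation ratio R = 1 / (1 − e^(−kτ)) = 1 / (1 − e^(−0.01623×26.0)) = 1 / (1 − 0.6557) = 2.904
Loading dose = maintenance dose × R = 139 × 2.904 ≈ 404 mg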